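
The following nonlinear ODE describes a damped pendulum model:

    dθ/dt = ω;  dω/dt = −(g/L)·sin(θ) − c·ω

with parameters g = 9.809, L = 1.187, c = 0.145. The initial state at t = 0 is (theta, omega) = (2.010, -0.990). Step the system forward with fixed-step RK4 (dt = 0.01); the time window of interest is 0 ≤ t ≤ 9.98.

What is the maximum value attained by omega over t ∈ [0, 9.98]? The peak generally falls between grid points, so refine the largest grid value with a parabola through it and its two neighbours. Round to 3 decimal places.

t=0.000: state=(2.010, -0.990)
step 1 (dt=0.01): k1=(-0.990, -7.336), k2=(-1.027, -7.348), k3=(-1.027, -7.348), k4=(-1.063, -7.361); state += dt/6·(k1+2k2+2k3+k4)
t=0.010: state=(2.000, -1.063)
t=0.020: state=(1.989, -1.137)
t=0.030: state=(1.977, -1.211)
continuing one RK4 step at a time; state shown every 50 steps (Δt=0.5):
t=0.500: state=(0.576, -4.529)
t=1.000: state=(-1.453, -2.478)
t=1.500: state=(-1.653, 1.617)
t=2.000: state=(0.014, 4.333)
t=2.500: state=(1.538, 1.146)
t=3.000: state=(1.085, -2.857)
t=3.500: state=(-0.741, -3.271)
t=4.000: state=(-1.425, 0.663)
t=4.500: state=(-0.213, 3.636)
t=5.000: state=(1.210, 1.280)
t=5.500: state=(0.870, -2.493)
t=6.000: state=(-0.675, -2.659)
t=6.500: state=(-1.130, 0.966)
t=7.000: state=(0.057, 3.083)
t=7.500: state=(1.073, 0.452)
t=8.000: state=(0.449, -2.618)
t=8.500: state=(-0.805, -1.576)
t=9.000: state=(-0.758, 1.701)
t=9.500: state=(0.433, 2.251)
t=9.980: state=(0.885, -0.561)
largest grid value and its neighbours: omega(1.970)=4.33942, omega(1.980)=4.34090, omega(1.990)=4.33880
parabola through these three points peaks at t≈1.979 with omega≈4.34091

max omega = 4.341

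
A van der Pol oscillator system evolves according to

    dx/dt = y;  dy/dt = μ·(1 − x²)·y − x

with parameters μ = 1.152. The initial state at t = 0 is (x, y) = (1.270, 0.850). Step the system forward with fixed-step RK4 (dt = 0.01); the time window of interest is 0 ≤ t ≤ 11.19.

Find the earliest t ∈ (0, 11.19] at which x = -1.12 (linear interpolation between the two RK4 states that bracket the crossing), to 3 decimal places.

t = 2.552

t=0.000: state=(1.270, 0.850)
step 1 (dt=0.01): k1=(0.850, -1.870), k2=(0.841, -1.878), k3=(0.841, -1.878), k4=(0.831, -1.886); state += dt/6·(k1+2k2+2k3+k4)
t=0.010: state=(1.278, 0.831)
t=0.020: state=(1.287, 0.812)
t=0.030: state=(1.295, 0.793)
continuing one RK4 step at a time; state shown every 50 steps (Δt=0.5):
t=0.500: state=(1.461, -0.042)
t=1.000: state=(1.296, -0.571)
t=1.500: state=(0.901, -1.029)
t=2.000: state=(0.207, -1.846)
t=2.500: state=(-0.983, -2.674)
t=2.550: state=(-1.115, -2.606)
next step: t=2.560: state=(-1.141, -2.586) — x has crossed -1.12
linear interpolation between t=2.550 (-1.11489) and t=2.560 (-1.14085) → t≈2.552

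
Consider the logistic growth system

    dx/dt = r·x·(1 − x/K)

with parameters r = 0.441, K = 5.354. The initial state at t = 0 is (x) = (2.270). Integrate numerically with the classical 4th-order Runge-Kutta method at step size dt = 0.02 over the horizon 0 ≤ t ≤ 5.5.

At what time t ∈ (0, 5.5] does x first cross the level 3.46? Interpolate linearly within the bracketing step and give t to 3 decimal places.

t = 2.061

t=0.000: state=(2.270)
step 1 (dt=0.02): k1=(0.577), k2=(0.577), k3=(0.577), k4=(0.577); state += dt/6·(k1+2k2+2k3+k4)
t=0.020: state=(2.282)
t=0.040: state=(2.293)
t=0.060: state=(2.305)
continuing one RK4 step at a time; state shown every 10 steps (Δt=0.2):
t=0.200: state=(2.386)
t=0.400: state=(2.503)
t=0.600: state=(2.621)
t=0.800: state=(2.739)
t=1.000: state=(2.857)
t=1.200: state=(2.974)
t=1.400: state=(3.090)
t=1.600: state=(3.204)
t=1.800: state=(3.317)
t=2.000: state=(3.427)
t=2.060: state=(3.459)
next step: t=2.080: state=(3.470) — x has crossed 3.46
linear interpolation between t=2.060 (3.45931) and t=2.080 (3.47009) → t≈2.061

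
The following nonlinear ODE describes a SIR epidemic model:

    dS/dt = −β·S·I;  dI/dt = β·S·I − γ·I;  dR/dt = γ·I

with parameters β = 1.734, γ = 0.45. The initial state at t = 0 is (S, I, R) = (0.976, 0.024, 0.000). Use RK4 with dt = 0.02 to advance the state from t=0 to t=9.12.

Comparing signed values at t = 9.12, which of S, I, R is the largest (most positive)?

t=0.000: state=(0.976, 0.024, 0.000)
step 1 (dt=0.02): k1=(-0.041, 0.030, 0.011), k2=(-0.041, 0.030, 0.011), k3=(-0.041, 0.030, 0.011), k4=(-0.042, 0.031, 0.011); state += dt/6·(k1+2k2+2k3+k4)
t=0.020: state=(0.975, 0.025, 0.000)
t=0.040: state=(0.974, 0.025, 0.000)
t=0.060: state=(0.973, 0.026, 0.001)
continuing one RK4 step at a time; state shown every 25 steps (Δt=0.5):
t=0.500: state=(0.948, 0.044, 0.007)
t=1.000: state=(0.900, 0.079, 0.021)
t=1.500: state=(0.823, 0.133, 0.044)
t=2.000: state=(0.711, 0.207, 0.082)
t=2.500: state=(0.573, 0.289, 0.138)
t=3.000: state=(0.433, 0.356, 0.211)
t=3.500: state=(0.312, 0.392, 0.296)
t=4.000: state=(0.221, 0.394, 0.385)
t=4.500: state=(0.159, 0.370, 0.471)
t=5.000: state=(0.117, 0.333, 0.550)
t=5.500: state=(0.089, 0.290, 0.621)
t=6.000: state=(0.071, 0.248, 0.681)
t=6.500: state=(0.058, 0.209, 0.732)
t=7.000: state=(0.049, 0.175, 0.776)
t=7.500: state=(0.043, 0.146, 0.812)
t=8.000: state=(0.038, 0.120, 0.842)
t=8.500: state=(0.035, 0.099, 0.866)
t=9.000: state=(0.032, 0.082, 0.886)
t=9.120: state=(0.032, 0.078, 0.891)
compare at T: S=0.032, I=0.078, R=0.891

largest component: R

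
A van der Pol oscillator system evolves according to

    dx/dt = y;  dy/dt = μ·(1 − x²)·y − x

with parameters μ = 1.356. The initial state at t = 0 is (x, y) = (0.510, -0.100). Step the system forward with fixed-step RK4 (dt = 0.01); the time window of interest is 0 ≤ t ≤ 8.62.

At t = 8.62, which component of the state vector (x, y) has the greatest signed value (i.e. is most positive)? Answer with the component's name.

t=0.000: state=(0.510, -0.100)
step 1 (dt=0.01): k1=(-0.100, -0.610), k2=(-0.103, -0.613), k3=(-0.103, -0.613), k4=(-0.106, -0.616); state += dt/6·(k1+2k2+2k3+k4)
t=0.010: state=(0.509, -0.106)
t=0.020: state=(0.508, -0.112)
t=0.030: state=(0.507, -0.119)
continuing one RK4 step at a time; state shown every 50 steps (Δt=0.5):
t=0.500: state=(0.372, -0.479)
t=1.000: state=(-0.004, -1.070)
t=1.500: state=(-0.717, -1.703)
t=2.000: state=(-1.449, -0.929)
t=2.500: state=(-1.609, 0.148)
t=3.000: state=(-1.415, 0.574)
t=3.500: state=(-1.044, 0.933)
t=4.000: state=(-0.419, 1.680)
t=4.500: state=(0.765, 2.993)
t=5.000: state=(1.895, 0.940)
t=5.500: state=(1.963, -0.299)
t=6.000: state=(1.748, -0.520)
t=6.500: state=(1.449, -0.688)
t=7.000: state=(1.037, -1.004)
t=7.500: state=(0.369, -1.796)
t=8.000: state=(-0.882, -3.060)
t=8.500: state=(-1.940, -0.744)
t=8.620: state=(-1.999, -0.276)
compare at T: x=-1.999, y=-0.276

largest component: y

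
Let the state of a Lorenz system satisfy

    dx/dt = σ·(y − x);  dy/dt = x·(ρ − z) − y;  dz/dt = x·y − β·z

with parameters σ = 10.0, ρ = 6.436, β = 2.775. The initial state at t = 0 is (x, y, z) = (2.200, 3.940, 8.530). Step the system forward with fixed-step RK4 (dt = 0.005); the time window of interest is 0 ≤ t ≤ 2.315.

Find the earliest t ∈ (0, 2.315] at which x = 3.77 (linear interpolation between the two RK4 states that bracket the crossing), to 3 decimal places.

t = 0.800

t=0.000: state=(2.200, 3.940, 8.530)
step 1 (dt=0.005): k1=(17.400, -8.547, -15.003), k2=(16.751, -8.532, -14.775), k3=(16.768, -8.530, -14.783), k4=(16.135, -8.511, -14.565); state += dt/6·(k1+2k2+2k3+k4)
t=0.005: state=(2.284, 3.897, 8.456)
t=0.010: state=(2.361, 3.855, 8.384)
t=0.015: state=(2.433, 3.813, 8.314)
continuing one RK4 step at a time; state shown every 20 steps (Δt=0.1):
t=0.100: state=(3.012, 3.198, 7.306)
t=0.200: state=(2.962, 2.791, 6.314)
t=0.300: state=(2.800, 2.680, 5.465)
t=0.400: state=(2.750, 2.773, 4.795)
t=0.500: state=(2.846, 3.012, 4.337)
t=0.600: state=(3.072, 3.353, 4.108)
t=0.700: state=(3.396, 3.754, 4.119)
t=0.795: state=(3.752, 4.132, 4.348)
next step: t=0.800: state=(3.771, 4.150, 4.365) — x has crossed 3.77
linear interpolation between t=0.795 (3.75164) and t=0.800 (3.77064) → t≈0.800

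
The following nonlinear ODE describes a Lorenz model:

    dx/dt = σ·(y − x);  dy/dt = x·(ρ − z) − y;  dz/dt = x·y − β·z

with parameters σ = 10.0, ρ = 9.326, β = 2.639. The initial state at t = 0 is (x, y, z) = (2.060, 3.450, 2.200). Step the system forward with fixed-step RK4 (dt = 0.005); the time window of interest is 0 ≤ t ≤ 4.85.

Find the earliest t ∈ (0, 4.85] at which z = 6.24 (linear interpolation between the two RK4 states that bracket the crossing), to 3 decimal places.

t=0.000: state=(2.060, 3.450, 2.200)
step 1 (dt=0.005): k1=(13.900, 11.230, 1.301), k2=(13.833, 11.442, 1.471), k3=(13.840, 11.440, 1.471), k4=(13.780, 11.650, 1.642); state += dt/6·(k1+2k2+2k3+k4)
t=0.005: state=(2.129, 3.507, 2.207)
t=0.010: state=(2.198, 3.566, 2.216)
t=0.015: state=(2.266, 3.628, 2.227)
continuing one RK4 step at a time; state shown every 40 steps (Δt=0.2):
t=0.200: state=(5.084, 6.832, 4.341)
t=0.265: state=(6.208, 7.856, 6.165)
next step: t=0.270: state=(6.290, 7.913, 6.329) — z has crossed 6.24
linear interpolation between t=0.265 (6.16543) and t=0.270 (6.32936) → t≈0.267

t = 0.267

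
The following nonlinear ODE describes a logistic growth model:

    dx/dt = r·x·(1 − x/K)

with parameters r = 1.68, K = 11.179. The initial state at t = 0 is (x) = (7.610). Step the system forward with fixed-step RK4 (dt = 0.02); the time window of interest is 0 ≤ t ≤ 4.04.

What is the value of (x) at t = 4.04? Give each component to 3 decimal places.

(x) = (11.173)

t=0.000: state=(7.610)
step 1 (dt=0.02): k1=(4.082), k2=(4.057), k3=(4.057), k4=(4.031); state += dt/6·(k1+2k2+2k3+k4)
t=0.020: state=(7.691)
t=0.040: state=(7.771)
t=0.060: state=(7.850)
continuing one RK4 step at a time; state shown every 10 steps (Δt=0.2):
t=0.200: state=(8.373)
t=0.400: state=(9.019)
t=0.600: state=(9.545)
t=0.800: state=(9.961)
t=1.000: state=(10.280)
t=1.200: state=(10.522)
t=1.400: state=(10.701)
t=1.600: state=(10.833)
t=1.800: state=(10.930)
t=2.000: state=(11.000)
t=2.200: state=(11.050)
t=2.400: state=(11.087)
t=2.600: state=(11.113)
t=2.800: state=(11.132)
t=3.000: state=(11.145)
t=3.200: state=(11.155)
t=3.400: state=(11.162)
t=3.600: state=(11.167)
t=3.800: state=(11.170)
t=4.000: state=(11.173)
t=4.040: state=(11.173)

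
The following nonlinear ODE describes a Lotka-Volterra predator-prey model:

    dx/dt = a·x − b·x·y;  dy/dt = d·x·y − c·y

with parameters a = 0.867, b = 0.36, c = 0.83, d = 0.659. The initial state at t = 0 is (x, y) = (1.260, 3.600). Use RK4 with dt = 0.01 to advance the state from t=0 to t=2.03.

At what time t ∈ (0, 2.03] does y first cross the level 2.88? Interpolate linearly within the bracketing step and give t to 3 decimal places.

t=0.000: state=(1.260, 3.600)
step 1 (dt=0.01): k1=(-0.541, 0.001), k2=(-0.539, -0.005), k3=(-0.539, -0.005), k4=(-0.538, -0.012); state += dt/6·(k1+2k2+2k3+k4)
t=0.010: state=(1.255, 3.600)
t=0.020: state=(1.249, 3.600)
t=0.030: state=(1.244, 3.599)
continuing one RK4 step at a time; state shown every 10 steps (Δt=0.1):
t=0.100: state=(1.207, 3.594)
t=0.200: state=(1.157, 3.575)
t=0.300: state=(1.110, 3.546)
t=0.400: state=(1.066, 3.506)
t=0.500: state=(1.026, 3.457)
t=0.600: state=(0.989, 3.400)
t=0.700: state=(0.955, 3.336)
t=0.800: state=(0.925, 3.266)
t=0.900: state=(0.898, 3.192)
t=1.000: state=(0.874, 3.115)
t=1.100: state=(0.854, 3.035)
t=1.200: state=(0.836, 2.953)
t=1.280: state=(0.823, 2.886)
next step: t=1.290: state=(0.822, 2.878) — y has crossed 2.88
linear interpolation between t=1.280 (2.88645) and t=1.290 (2.87815) → t≈1.288

t = 1.288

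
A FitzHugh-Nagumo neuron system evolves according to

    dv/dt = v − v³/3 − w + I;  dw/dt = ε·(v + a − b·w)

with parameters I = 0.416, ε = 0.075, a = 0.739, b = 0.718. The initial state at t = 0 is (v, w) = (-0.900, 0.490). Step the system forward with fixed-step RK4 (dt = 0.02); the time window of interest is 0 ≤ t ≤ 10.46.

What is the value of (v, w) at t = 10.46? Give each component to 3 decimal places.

(v, w) = (-1.330, -0.175)

t=0.000: state=(-0.900, 0.490)
step 1 (dt=0.02): k1=(-0.731, -0.038), k2=(-0.732, -0.039), k3=(-0.732, -0.039), k4=(-0.733, -0.040); state += dt/6·(k1+2k2+2k3+k4)
t=0.020: state=(-0.915, 0.489)
t=0.040: state=(-0.929, 0.488)
t=0.060: state=(-0.944, 0.488)
continuing one RK4 step at a time; state shown every 25 steps (Δt=0.5):
t=0.500: state=(-1.255, 0.464)
t=1.000: state=(-1.512, 0.428)
t=1.500: state=(-1.636, 0.385)
t=2.000: state=(-1.676, 0.341)
t=2.500: state=(-1.678, 0.297)
t=3.000: state=(-1.665, 0.254)
t=3.500: state=(-1.645, 0.214)
t=4.000: state=(-1.624, 0.175)
t=4.500: state=(-1.601, 0.138)
t=5.000: state=(-1.579, 0.103)
t=5.500: state=(-1.556, 0.069)
t=6.000: state=(-1.533, 0.038)
t=6.500: state=(-1.510, 0.008)
t=7.000: state=(-1.487, -0.020)
t=7.500: state=(-1.464, -0.047)
t=8.000: state=(-1.442, -0.072)
t=8.500: state=(-1.419, -0.096)
t=9.000: state=(-1.396, -0.118)
t=9.500: state=(-1.374, -0.139)
t=10.000: state=(-1.351, -0.158)
t=10.460: state=(-1.330, -0.175)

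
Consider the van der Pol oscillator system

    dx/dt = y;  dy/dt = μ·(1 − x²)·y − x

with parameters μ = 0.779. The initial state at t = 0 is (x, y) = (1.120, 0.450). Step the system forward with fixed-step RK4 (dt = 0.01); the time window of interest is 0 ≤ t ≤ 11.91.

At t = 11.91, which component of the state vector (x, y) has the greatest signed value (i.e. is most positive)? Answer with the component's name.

largest component: y

t=0.000: state=(1.120, 0.450)
step 1 (dt=0.01): k1=(0.450, -1.209), k2=(0.444, -1.212), k3=(0.444, -1.212), k4=(0.438, -1.215); state += dt/6·(k1+2k2+2k3+k4)
t=0.010: state=(1.124, 0.438)
t=0.020: state=(1.129, 0.426)
t=0.030: state=(1.133, 0.413)
continuing one RK4 step at a time; state shown every 50 steps (Δt=0.5):
t=0.500: state=(1.191, -0.159)
t=1.000: state=(0.978, -0.682)
t=1.500: state=(0.506, -1.223)
t=2.000: state=(-0.266, -1.859)
t=2.500: state=(-1.235, -1.753)
t=3.000: state=(-1.785, -0.410)
t=3.500: state=(-1.749, 0.432)
t=4.000: state=(-1.423, 0.846)
t=4.500: state=(-0.898, 1.284)
t=5.000: state=(-0.092, 1.986)
t=5.500: state=(1.050, 2.345)
t=6.000: state=(1.883, 0.794)
t=6.500: state=(1.951, -0.329)
t=7.000: state=(1.670, -0.744)
t=7.500: state=(1.217, -1.084)
t=8.000: state=(0.552, -1.631)
t=8.500: state=(-0.459, -2.390)
t=9.000: state=(-1.593, -1.721)
t=9.500: state=(-2.003, -0.068)
t=10.000: state=(-1.847, 0.578)
t=10.500: state=(-1.475, 0.902)
t=11.000: state=(-0.930, 1.312)
t=11.500: state=(-0.112, 2.016)
t=11.910: state=(0.832, 2.460)
compare at T: x=0.832, y=2.460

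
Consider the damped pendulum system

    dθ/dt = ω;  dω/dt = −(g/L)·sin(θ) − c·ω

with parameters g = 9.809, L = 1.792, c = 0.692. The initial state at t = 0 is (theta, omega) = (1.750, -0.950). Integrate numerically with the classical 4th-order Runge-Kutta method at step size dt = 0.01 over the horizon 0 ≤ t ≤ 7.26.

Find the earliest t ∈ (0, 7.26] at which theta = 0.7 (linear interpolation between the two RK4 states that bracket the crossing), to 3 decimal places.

t = 0.519

t=0.000: state=(1.750, -0.950)
step 1 (dt=0.01): k1=(-0.950, -4.729), k2=(-0.974, -4.717), k3=(-0.974, -4.717), k4=(-0.997, -4.705); state += dt/6·(k1+2k2+2k3+k4)
t=0.010: state=(1.740, -0.997)
t=0.020: state=(1.730, -1.044)
t=0.030: state=(1.719, -1.091)
continuing one RK4 step at a time; state shown every 25 steps (Δt=0.25):
t=0.250: state=(1.371, -2.048)
t=0.500: state=(0.753, -2.807)
t=0.510: state=(0.725, -2.824)
next step: t=0.520: state=(0.697, -2.840) — theta has crossed 0.7
linear interpolation between t=0.510 (0.72515) and t=0.520 (0.69682) → t≈0.519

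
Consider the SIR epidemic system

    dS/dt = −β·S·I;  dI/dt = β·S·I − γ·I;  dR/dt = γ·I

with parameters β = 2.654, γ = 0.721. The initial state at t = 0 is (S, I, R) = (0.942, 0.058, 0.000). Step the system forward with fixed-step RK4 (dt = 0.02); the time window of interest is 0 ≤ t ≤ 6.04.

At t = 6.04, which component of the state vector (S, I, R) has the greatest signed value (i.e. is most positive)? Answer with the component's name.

largest component: R

t=0.000: state=(0.942, 0.058, 0.000)
step 1 (dt=0.02): k1=(-0.145, 0.103, 0.042), k2=(-0.147, 0.105, 0.043), k3=(-0.147, 0.105, 0.043), k4=(-0.150, 0.106, 0.043); state += dt/6·(k1+2k2+2k3+k4)
t=0.020: state=(0.939, 0.060, 0.001)
t=0.040: state=(0.936, 0.062, 0.002)
t=0.060: state=(0.933, 0.064, 0.003)
continuing one RK4 step at a time; state shown every 10 steps (Δt=0.2):
t=0.200: state=(0.908, 0.082, 0.010)
t=0.400: state=(0.862, 0.114, 0.024)
t=0.600: state=(0.804, 0.153, 0.043)
t=0.800: state=(0.732, 0.200, 0.069)
t=1.000: state=(0.650, 0.249, 0.101)
t=1.200: state=(0.562, 0.298, 0.140)
t=1.400: state=(0.474, 0.339, 0.186)
t=1.600: state=(0.393, 0.370, 0.238)
t=1.800: state=(0.321, 0.387, 0.292)
t=2.000: state=(0.261, 0.390, 0.349)
t=2.200: state=(0.213, 0.383, 0.404)
t=2.400: state=(0.174, 0.367, 0.459)
t=2.600: state=(0.144, 0.346, 0.510)
t=2.800: state=(0.121, 0.321, 0.558)
t=3.000: state=(0.102, 0.295, 0.603)
t=3.200: state=(0.088, 0.268, 0.643)
t=3.400: state=(0.077, 0.243, 0.680)
t=3.600: state=(0.068, 0.218, 0.713)
t=3.800: state=(0.061, 0.196, 0.743)
t=4.000: state=(0.055, 0.175, 0.770)
t=4.200: state=(0.051, 0.156, 0.794)
t=4.400: state=(0.047, 0.138, 0.815)
t=4.600: state=(0.044, 0.123, 0.834)
t=4.800: state=(0.041, 0.109, 0.850)
t=5.000: state=(0.039, 0.096, 0.865)
t=5.200: state=(0.037, 0.085, 0.878)
t=5.400: state=(0.036, 0.075, 0.890)
t=5.600: state=(0.034, 0.066, 0.900)
t=5.800: state=(0.033, 0.058, 0.909)
t=6.000: state=(0.032, 0.051, 0.916)
t=6.040: state=(0.032, 0.050, 0.918)
compare at T: S=0.032, I=0.050, R=0.918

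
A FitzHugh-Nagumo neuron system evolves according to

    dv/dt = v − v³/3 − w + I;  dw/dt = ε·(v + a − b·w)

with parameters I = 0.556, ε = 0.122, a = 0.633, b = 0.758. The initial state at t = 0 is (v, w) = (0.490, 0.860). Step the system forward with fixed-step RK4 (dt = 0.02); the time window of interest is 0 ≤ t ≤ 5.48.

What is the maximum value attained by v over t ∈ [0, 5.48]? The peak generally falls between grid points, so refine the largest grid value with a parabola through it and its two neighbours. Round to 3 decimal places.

max v = 1.097

t=0.000: state=(0.490, 0.860)
step 1 (dt=0.02): k1=(0.147, 0.057), k2=(0.147, 0.058), k3=(0.147, 0.058), k4=(0.148, 0.058); state += dt/6·(k1+2k2+2k3+k4)
t=0.020: state=(0.493, 0.861)
t=0.040: state=(0.496, 0.862)
t=0.060: state=(0.499, 0.863)
continuing one RK4 step at a time; state shown every 10 steps (Δt=0.2):
t=0.200: state=(0.520, 0.872)
t=0.400: state=(0.553, 0.884)
t=0.600: state=(0.588, 0.897)
t=0.800: state=(0.625, 0.910)
t=1.000: state=(0.663, 0.925)
t=1.200: state=(0.704, 0.940)
t=1.400: state=(0.745, 0.955)
t=1.600: state=(0.787, 0.971)
t=1.800: state=(0.828, 0.988)
t=2.000: state=(0.869, 1.006)
t=2.200: state=(0.908, 1.025)
t=2.400: state=(0.945, 1.043)
t=2.600: state=(0.978, 1.063)
t=2.800: state=(1.008, 1.083)
t=3.000: state=(1.034, 1.103)
t=3.200: state=(1.055, 1.123)
t=3.400: state=(1.072, 1.144)
t=3.600: state=(1.085, 1.164)
t=3.800: state=(1.093, 1.184)
t=4.000: state=(1.097, 1.204)
t=4.200: state=(1.096, 1.224)
t=4.400: state=(1.092, 1.244)
t=4.600: state=(1.085, 1.262)
t=4.800: state=(1.074, 1.281)
t=5.000: state=(1.059, 1.298)
t=5.200: state=(1.042, 1.315)
t=5.400: state=(1.022, 1.331)
t=5.480: state=(1.013, 1.338)
largest grid value and its neighbours: v(4.060)=1.09706, v(4.080)=1.09709, v(4.100)=1.09708
parabola through these three points peaks at t≈4.085 with v≈1.09709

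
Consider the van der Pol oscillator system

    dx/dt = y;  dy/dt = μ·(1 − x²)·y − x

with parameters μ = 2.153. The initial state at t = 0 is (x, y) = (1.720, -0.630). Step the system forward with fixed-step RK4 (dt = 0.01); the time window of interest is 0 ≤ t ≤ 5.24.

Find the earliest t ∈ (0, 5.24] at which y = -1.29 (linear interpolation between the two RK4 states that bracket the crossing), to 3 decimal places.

t = 1.457

t=0.000: state=(1.720, -0.630)
step 1 (dt=0.01): k1=(-0.630, 0.936), k2=(-0.625, 0.905), k3=(-0.625, 0.906), k4=(-0.621, 0.876); state += dt/6·(k1+2k2+2k3+k4)
t=0.010: state=(1.714, -0.621)
t=0.020: state=(1.708, -0.612)
t=0.030: state=(1.701, -0.605)
continuing one RK4 step at a time; state shown every 20 steps (Δt=0.2):
t=0.200: state=(1.606, -0.530)
t=0.400: state=(1.502, -0.523)
t=0.600: state=(1.395, -0.558)
t=0.800: state=(1.277, -0.626)
t=1.000: state=(1.141, -0.734)
t=1.200: state=(0.979, -0.902)
t=1.400: state=(0.774, -1.179)
t=1.450: state=(0.712, -1.276)
next step: t=1.460: state=(0.699, -1.297) — y has crossed -1.29
linear interpolation between t=1.450 (-1.27567) and t=1.460 (-1.29662) → t≈1.457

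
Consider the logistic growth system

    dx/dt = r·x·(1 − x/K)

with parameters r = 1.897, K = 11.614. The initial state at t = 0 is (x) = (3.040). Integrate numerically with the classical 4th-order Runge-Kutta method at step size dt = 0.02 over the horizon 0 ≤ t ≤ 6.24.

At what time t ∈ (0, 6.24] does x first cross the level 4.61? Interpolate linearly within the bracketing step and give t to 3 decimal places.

t = 0.326

t=0.000: state=(3.040)
step 1 (dt=0.02): k1=(4.257), k2=(4.296), k3=(4.296), k4=(4.334); state += dt/6·(k1+2k2+2k3+k4)
t=0.020: state=(3.126)
t=0.040: state=(3.213)
t=0.060: state=(3.302)
t=0.320: state=(4.578)
next step: t=0.340: state=(4.683) — x has crossed 4.61
linear interpolation between t=0.320 (4.57784) and t=0.340 (4.68347) → t≈0.326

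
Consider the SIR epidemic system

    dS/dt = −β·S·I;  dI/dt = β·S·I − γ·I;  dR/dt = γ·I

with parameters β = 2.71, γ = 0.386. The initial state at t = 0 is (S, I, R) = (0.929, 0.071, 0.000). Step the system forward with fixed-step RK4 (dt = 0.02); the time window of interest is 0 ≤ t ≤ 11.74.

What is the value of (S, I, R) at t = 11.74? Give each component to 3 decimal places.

(S, I, R) = (0.001, 0.018, 0.981)

t=0.000: state=(0.929, 0.071, 0.000)
step 1 (dt=0.02): k1=(-0.179, 0.151, 0.027), k2=(-0.182, 0.154, 0.028), k3=(-0.182, 0.154, 0.028), k4=(-0.186, 0.157, 0.029); state += dt/6·(k1+2k2+2k3+k4)
t=0.020: state=(0.925, 0.074, 0.001)
t=0.040: state=(0.922, 0.077, 0.001)
t=0.060: state=(0.918, 0.081, 0.002)
continuing one RK4 step at a time; state shown every 25 steps (Δt=0.5):
t=0.500: state=(0.787, 0.190, 0.024)
t=1.000: state=(0.535, 0.386, 0.079)
t=1.500: state=(0.281, 0.549, 0.171)
t=2.000: state=(0.128, 0.590, 0.282)
t=2.500: state=(0.059, 0.548, 0.393)
t=3.000: state=(0.029, 0.479, 0.492)
t=3.500: state=(0.016, 0.406, 0.577)
t=4.000: state=(0.010, 0.341, 0.649)
t=4.500: state=(0.006, 0.284, 0.710)
t=5.000: state=(0.004, 0.236, 0.760)
t=5.500: state=(0.003, 0.196, 0.801)
t=6.000: state=(0.003, 0.162, 0.836)
t=6.500: state=(0.002, 0.134, 0.864)
t=7.000: state=(0.002, 0.111, 0.888)
t=7.500: state=(0.002, 0.091, 0.907)
t=8.000: state=(0.001, 0.076, 0.923)
t=8.500: state=(0.001, 0.062, 0.936)
t=9.000: state=(0.001, 0.052, 0.947)
t=9.500: state=(0.001, 0.043, 0.956)
t=10.000: state=(0.001, 0.035, 0.964)
t=10.500: state=(0.001, 0.029, 0.970)
t=11.000: state=(0.001, 0.024, 0.975)
t=11.500: state=(0.001, 0.020, 0.979)
t=11.740: state=(0.001, 0.018, 0.981)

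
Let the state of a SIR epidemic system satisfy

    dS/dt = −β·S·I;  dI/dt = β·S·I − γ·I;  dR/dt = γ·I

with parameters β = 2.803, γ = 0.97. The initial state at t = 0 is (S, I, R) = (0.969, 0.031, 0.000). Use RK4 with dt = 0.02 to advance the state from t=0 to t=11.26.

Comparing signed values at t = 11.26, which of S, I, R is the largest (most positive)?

largest component: R

t=0.000: state=(0.969, 0.031, 0.000)
step 1 (dt=0.02): k1=(-0.084, 0.054, 0.030), k2=(-0.086, 0.055, 0.031), k3=(-0.086, 0.055, 0.031), k4=(-0.087, 0.056, 0.031); state += dt/6·(k1+2k2+2k3+k4)
t=0.020: state=(0.967, 0.032, 0.001)
t=0.040: state=(0.966, 0.033, 0.001)
t=0.060: state=(0.964, 0.034, 0.002)
continuing one RK4 step at a time; state shown every 25 steps (Δt=0.5):
t=0.500: state=(0.905, 0.071, 0.024)
t=1.000: state=(0.781, 0.144, 0.075)
t=1.500: state=(0.598, 0.235, 0.167)
t=2.000: state=(0.411, 0.292, 0.297)
t=2.500: state=(0.272, 0.288, 0.440)
t=3.000: state=(0.187, 0.243, 0.570)
t=3.500: state=(0.138, 0.188, 0.674)
t=4.000: state=(0.110, 0.137, 0.753)
t=4.500: state=(0.094, 0.097, 0.809)
t=5.000: state=(0.083, 0.068, 0.849)
t=5.500: state=(0.077, 0.047, 0.876)
t=6.000: state=(0.073, 0.032, 0.895)
t=6.500: state=(0.070, 0.022, 0.908)
t=7.000: state=(0.069, 0.015, 0.917)
t=7.500: state=(0.067, 0.010, 0.923)
t=8.000: state=(0.067, 0.007, 0.927)
t=8.500: state=(0.066, 0.005, 0.929)
t=9.000: state=(0.066, 0.003, 0.931)
t=9.500: state=(0.065, 0.002, 0.932)
t=10.000: state=(0.065, 0.001, 0.933)
t=10.500: state=(0.065, 0.001, 0.934)
t=11.000: state=(0.065, 0.001, 0.934)
t=11.260: state=(0.065, 0.001, 0.934)
compare at T: S=0.065, I=0.001, R=0.934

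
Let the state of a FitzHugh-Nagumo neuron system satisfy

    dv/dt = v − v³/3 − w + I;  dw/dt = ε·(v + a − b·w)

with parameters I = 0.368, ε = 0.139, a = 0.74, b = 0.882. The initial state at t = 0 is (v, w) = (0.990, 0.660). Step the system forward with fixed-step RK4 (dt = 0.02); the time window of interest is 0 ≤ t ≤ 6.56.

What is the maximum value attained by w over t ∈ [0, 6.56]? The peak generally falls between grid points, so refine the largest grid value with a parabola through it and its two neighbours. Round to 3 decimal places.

max w = 1.333

t=0.000: state=(0.990, 0.660)
step 1 (dt=0.02): k1=(0.375, 0.160), k2=(0.373, 0.160), k3=(0.373, 0.160), k4=(0.371, 0.160); state += dt/6·(k1+2k2+2k3+k4)
t=0.020: state=(0.997, 0.663)
t=0.040: state=(1.005, 0.666)
t=0.060: state=(1.012, 0.670)
continuing one RK4 step at a time; state shown every 25 steps (Δt=0.5):
t=0.500: state=(1.153, 0.743)
t=1.000: state=(1.253, 0.830)
t=1.500: state=(1.291, 0.917)
t=2.000: state=(1.283, 0.999)
t=2.500: state=(1.243, 1.075)
t=3.000: state=(1.181, 1.143)
t=3.500: state=(1.101, 1.202)
t=4.000: state=(1.003, 1.251)
t=4.500: state=(0.882, 1.290)
t=5.000: state=(0.729, 1.318)
t=5.500: state=(0.523, 1.332)
t=6.000: state=(0.221, 1.328)
t=6.500: state=(-0.252, 1.299)
t=6.560: state=(-0.324, 1.293)
largest grid value and its neighbours: w(5.640)=1.33298, w(5.660)=1.33301, w(5.680)=1.33300
parabola through these three points peaks at t≈5.666 with w≈1.33301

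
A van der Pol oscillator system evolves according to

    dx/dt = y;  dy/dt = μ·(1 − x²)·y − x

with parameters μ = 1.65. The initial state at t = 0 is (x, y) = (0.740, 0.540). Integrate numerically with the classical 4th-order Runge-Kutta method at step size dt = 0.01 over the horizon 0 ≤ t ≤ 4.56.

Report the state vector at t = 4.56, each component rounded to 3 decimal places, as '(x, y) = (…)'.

(x, y) = (-1.216, 0.762)

t=0.000: state=(0.740, 0.540)
step 1 (dt=0.01): k1=(0.540, -0.337), k2=(0.538, -0.344), k3=(0.538, -0.344), k4=(0.537, -0.352); state += dt/6·(k1+2k2+2k3+k4)
t=0.010: state=(0.745, 0.537)
t=0.020: state=(0.751, 0.533)
t=0.030: state=(0.756, 0.529)
continuing one RK4 step at a time; state shown every 20 steps (Δt=0.2):
t=0.200: state=(0.839, 0.443)
t=0.400: state=(0.914, 0.296)
t=0.600: state=(0.956, 0.117)
t=0.800: state=(0.960, -0.075)
t=1.000: state=(0.926, -0.270)
t=1.200: state=(0.851, -0.474)
t=1.400: state=(0.734, -0.705)
t=1.600: state=(0.565, -0.996)
t=1.800: state=(0.328, -1.398)
t=2.000: state=(-0.005, -1.963)
t=2.200: state=(-0.464, -2.621)
t=2.400: state=(-1.026, -2.861)
t=2.600: state=(-1.534, -2.049)
t=2.800: state=(-1.820, -0.850)
t=3.000: state=(-1.908, -0.117)
t=3.200: state=(-1.894, 0.206)
t=3.400: state=(-1.837, 0.346)
t=3.600: state=(-1.760, 0.421)
t=3.800: state=(-1.670, 0.476)
t=4.000: state=(-1.569, 0.531)
t=4.200: state=(-1.457, 0.594)
t=4.400: state=(-1.331, 0.676)
t=4.560: state=(-1.216, 0.762)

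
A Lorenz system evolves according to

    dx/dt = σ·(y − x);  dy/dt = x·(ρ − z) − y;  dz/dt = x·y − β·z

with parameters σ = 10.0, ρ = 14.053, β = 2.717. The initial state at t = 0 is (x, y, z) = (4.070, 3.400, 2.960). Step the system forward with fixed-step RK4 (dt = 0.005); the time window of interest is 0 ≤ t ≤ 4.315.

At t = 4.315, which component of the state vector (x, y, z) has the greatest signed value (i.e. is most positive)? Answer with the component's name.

largest component: z

t=0.000: state=(4.070, 3.400, 2.960)
step 1 (dt=0.005): k1=(-6.700, 41.749, 5.796), k2=(-5.489, 41.400, 6.122), k3=(-5.528, 41.431, 6.127), k4=(-4.352, 41.111, 6.456); state += dt/6·(k1+2k2+2k3+k4)
t=0.005: state=(4.042, 3.607, 2.991)
t=0.010: state=(4.026, 3.811, 3.025)
t=0.015: state=(4.021, 4.013, 3.062)
continuing one RK4 step at a time; state shown every 40 steps (Δt=0.2):
t=0.200: state=(8.108, 11.407, 8.989)
t=0.400: state=(8.838, 5.264, 20.111)
t=0.600: state=(2.478, 0.904, 13.433)
t=0.800: state=(1.539, 1.784, 8.127)
t=1.000: state=(3.039, 4.383, 5.771)
t=1.200: state=(7.262, 9.884, 9.401)
t=1.400: state=(8.757, 6.643, 18.481)
t=1.600: state=(3.702, 2.087, 14.063)
t=1.800: state=(2.707, 3.054, 9.222)
t=2.000: state=(4.663, 6.273, 7.969)
t=2.200: state=(8.230, 9.419, 13.452)
t=2.400: state=(6.755, 4.661, 16.740)
t=2.600: state=(3.748, 3.161, 12.321)
t=2.800: state=(4.113, 4.949, 9.437)
t=3.000: state=(6.636, 8.055, 11.131)
t=3.200: state=(7.660, 6.879, 15.808)
t=3.400: state=(5.087, 3.985, 14.135)
t=3.600: state=(4.302, 4.576, 11.004)
t=3.800: state=(5.788, 6.850, 10.861)
t=4.000: state=(7.340, 7.440, 14.223)
t=4.200: state=(6.019, 5.001, 14.716)
t=4.315: state=(5.052, 4.467, 13.276)
compare at T: x=5.052, y=4.467, z=13.276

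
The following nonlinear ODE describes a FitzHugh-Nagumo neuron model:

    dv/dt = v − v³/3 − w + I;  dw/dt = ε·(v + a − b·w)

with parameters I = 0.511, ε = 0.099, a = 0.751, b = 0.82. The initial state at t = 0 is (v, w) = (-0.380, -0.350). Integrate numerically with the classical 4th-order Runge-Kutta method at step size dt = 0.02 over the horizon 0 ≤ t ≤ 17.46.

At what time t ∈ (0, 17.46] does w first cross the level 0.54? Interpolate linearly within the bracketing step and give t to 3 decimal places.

t = 4.580

t=0.000: state=(-0.380, -0.350)
step 1 (dt=0.02): k1=(0.499, 0.065), k2=(0.503, 0.066), k3=(0.503, 0.066), k4=(0.507, 0.066); state += dt/6·(k1+2k2+2k3+k4)
t=0.020: state=(-0.370, -0.349)
t=0.040: state=(-0.360, -0.347)
t=0.060: state=(-0.349, -0.346)
continuing one RK4 step at a time; state shown every 50 steps (Δt=1):
t=1.000: state=(0.393, -0.255)
t=2.000: state=(1.605, -0.066)
t=3.000: state=(1.881, 0.183)
t=4.000: state=(1.817, 0.417)
t=4.560: state=(1.766, 0.536)
next step: t=4.580: state=(1.764, 0.540) — w has crossed 0.54
linear interpolation between t=4.560 (0.53590) and t=4.580 (0.54001) → t≈4.580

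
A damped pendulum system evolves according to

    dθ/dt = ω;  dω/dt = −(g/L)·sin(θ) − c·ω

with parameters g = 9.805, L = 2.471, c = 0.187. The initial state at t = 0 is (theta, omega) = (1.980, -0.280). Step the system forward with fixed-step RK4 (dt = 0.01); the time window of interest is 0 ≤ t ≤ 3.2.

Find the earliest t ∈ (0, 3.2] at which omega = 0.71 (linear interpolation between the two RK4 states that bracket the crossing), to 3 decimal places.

t = 2.091

t=0.000: state=(1.980, -0.280)
step 1 (dt=0.01): k1=(-0.280, -3.588), k2=(-0.298, -3.587), k3=(-0.298, -3.587), k4=(-0.316, -3.586); state += dt/6·(k1+2k2+2k3+k4)
t=0.010: state=(1.977, -0.316)
t=0.020: state=(1.974, -0.352)
t=0.030: state=(1.970, -0.388)
continuing one RK4 step at a time; state shown every 20 steps (Δt=0.2):
t=0.200: state=(1.852, -0.999)
t=0.400: state=(1.579, -1.729)
t=0.600: state=(1.162, -2.425)
t=0.800: state=(0.621, -2.939)
t=1.000: state=(0.013, -3.070)
t=1.200: state=(-0.575, -2.739)
t=1.400: state=(-1.060, -2.069)
t=1.600: state=(-1.394, -1.259)
t=1.800: state=(-1.563, -0.437)
t=2.000: state=(-1.571, 0.358)
t=2.090: state=(-1.523, 0.706)
next step: t=2.100: state=(-1.515, 0.744) — omega has crossed 0.71
linear interpolation between t=2.090 (0.70563) and t=2.100 (0.74390) → t≈2.091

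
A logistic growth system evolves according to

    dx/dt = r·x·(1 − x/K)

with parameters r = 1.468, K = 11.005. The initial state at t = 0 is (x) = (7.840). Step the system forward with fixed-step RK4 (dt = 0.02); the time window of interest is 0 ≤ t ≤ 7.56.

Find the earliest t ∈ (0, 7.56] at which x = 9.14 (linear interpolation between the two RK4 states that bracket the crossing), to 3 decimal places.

t = 0.465

t=0.000: state=(7.840)
step 1 (dt=0.02): k1=(3.310), k2=(3.289), k3=(3.289), k4=(3.268); state += dt/6·(k1+2k2+2k3+k4)
t=0.020: state=(7.906)
t=0.040: state=(7.971)
t=0.060: state=(8.035)
t=0.460: state=(9.129)
next step: t=0.480: state=(9.174) — x has crossed 9.14
linear interpolation between t=0.460 (9.12908) and t=0.480 (9.17433) → t≈0.465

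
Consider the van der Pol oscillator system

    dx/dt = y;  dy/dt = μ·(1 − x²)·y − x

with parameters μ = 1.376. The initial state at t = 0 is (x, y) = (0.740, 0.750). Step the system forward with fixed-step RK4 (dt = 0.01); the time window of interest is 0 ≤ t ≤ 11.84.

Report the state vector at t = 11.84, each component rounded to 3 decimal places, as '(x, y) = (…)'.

(x, y) = (-1.097, 0.943)

t=0.000: state=(0.740, 0.750)
step 1 (dt=0.01): k1=(0.750, -0.273), k2=(0.749, -0.283), k3=(0.749, -0.283), k4=(0.747, -0.294); state += dt/6·(k1+2k2+2k3+k4)
t=0.010: state=(0.747, 0.747)
t=0.020: state=(0.755, 0.744)
t=0.030: state=(0.762, 0.741)
continuing one RK4 step at a time; state shown every 50 steps (Δt=0.5):
t=0.500: state=(1.040, 0.380)
t=1.000: state=(1.090, -0.174)
t=1.500: state=(0.877, -0.684)
t=2.000: state=(0.370, -1.423)
t=2.500: state=(-0.647, -2.632)
t=3.000: state=(-1.756, -1.164)
t=3.500: state=(-1.899, 0.237)
t=4.000: state=(-1.696, 0.519)
t=4.500: state=(-1.391, 0.711)
t=5.000: state=(-0.958, 1.070)
t=5.500: state=(-0.230, 1.991)
t=6.000: state=(1.112, 3.005)
t=6.500: state=(1.985, 0.416)
t=7.000: state=(1.933, -0.375)
t=7.500: state=(1.698, -0.545)
t=8.000: state=(1.386, -0.722)
t=8.500: state=(0.946, -1.086)
t=9.000: state=(0.206, -2.028)
t=9.500: state=(-1.150, -2.979)
t=10.000: state=(-1.991, -0.371)
t=10.500: state=(-1.929, 0.381)
t=11.000: state=(-1.692, 0.548)
t=11.500: state=(-1.378, 0.728)
t=11.840: state=(-1.097, 0.943)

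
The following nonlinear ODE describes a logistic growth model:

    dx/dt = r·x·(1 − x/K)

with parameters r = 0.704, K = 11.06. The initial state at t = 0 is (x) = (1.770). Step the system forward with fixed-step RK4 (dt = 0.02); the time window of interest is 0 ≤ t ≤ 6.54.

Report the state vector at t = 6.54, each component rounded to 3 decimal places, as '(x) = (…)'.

(x) = (10.508)

t=0.000: state=(1.770)
step 1 (dt=0.02): k1=(1.047), k2=(1.052), k3=(1.052), k4=(1.057); state += dt/6·(k1+2k2+2k3+k4)
t=0.020: state=(1.791)
t=0.040: state=(1.812)
t=0.060: state=(1.834)
continuing one RK4 step at a time; state shown every 25 steps (Δt=0.5):
t=0.500: state=(2.358)
t=1.000: state=(3.076)
t=1.500: state=(3.914)
t=2.000: state=(4.842)
t=2.500: state=(5.812)
t=3.000: state=(6.764)
t=3.500: state=(7.645)
t=4.000: state=(8.416)
t=4.500: state=(9.059)
t=5.000: state=(9.573)
t=5.500: state=(9.971)
t=6.000: state=(10.271)
t=6.500: state=(10.493)
t=6.540: state=(10.508)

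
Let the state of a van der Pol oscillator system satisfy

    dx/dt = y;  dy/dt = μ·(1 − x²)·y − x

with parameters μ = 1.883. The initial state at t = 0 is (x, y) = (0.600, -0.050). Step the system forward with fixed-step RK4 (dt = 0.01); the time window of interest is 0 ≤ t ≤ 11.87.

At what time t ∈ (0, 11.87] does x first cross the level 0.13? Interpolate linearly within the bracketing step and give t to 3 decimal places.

t = 0.923

t=0.000: state=(0.600, -0.050)
step 1 (dt=0.01): k1=(-0.050, -0.660), k2=(-0.053, -0.664), k3=(-0.053, -0.664), k4=(-0.057, -0.668); state += dt/6·(k1+2k2+2k3+k4)
t=0.010: state=(0.599, -0.057)
t=0.020: state=(0.599, -0.063)
t=0.030: state=(0.598, -0.070)
continuing one RK4 step at a time; state shown every 50 steps (Δt=0.5):
t=0.500: state=(0.474, -0.496)
t=0.920: state=(0.133, -1.210)
next step: t=0.930: state=(0.121, -1.234) — x has crossed 0.13
linear interpolation between t=0.920 (0.13345) and t=0.930 (0.12122) → t≈0.923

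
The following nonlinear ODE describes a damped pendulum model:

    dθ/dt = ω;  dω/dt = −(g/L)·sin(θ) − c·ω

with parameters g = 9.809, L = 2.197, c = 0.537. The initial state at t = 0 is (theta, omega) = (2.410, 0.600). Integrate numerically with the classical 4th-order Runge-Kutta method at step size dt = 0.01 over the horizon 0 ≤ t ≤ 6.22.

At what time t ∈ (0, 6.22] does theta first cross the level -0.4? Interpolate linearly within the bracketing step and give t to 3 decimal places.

t=0.000: state=(2.410, 0.600)
step 1 (dt=0.01): k1=(0.600, -3.305), k2=(0.583, -3.286), k3=(0.584, -3.286), k4=(0.567, -3.268); state += dt/6·(k1+2k2+2k3+k4)
t=0.010: state=(2.416, 0.567)
t=0.020: state=(2.421, 0.535)
t=0.030: state=(2.427, 0.502)
continuing one RK4 step at a time; state shown every 25 steps (Δt=0.25):
t=0.250: state=(2.465, -0.139)
t=0.500: state=(2.346, -0.813)
t=0.750: state=(2.053, -1.545)
t=1.000: state=(1.567, -2.353)
t=1.250: state=(0.887, -3.024)
t=1.500: state=(0.103, -3.122)
t=1.670: state=(-0.400, -2.737)
next step: t=1.680: state=(-0.427, -2.704) — theta has crossed -0.4
linear interpolation between t=1.670 (-0.39962) and t=1.680 (-0.42682) → t≈1.670

t = 1.670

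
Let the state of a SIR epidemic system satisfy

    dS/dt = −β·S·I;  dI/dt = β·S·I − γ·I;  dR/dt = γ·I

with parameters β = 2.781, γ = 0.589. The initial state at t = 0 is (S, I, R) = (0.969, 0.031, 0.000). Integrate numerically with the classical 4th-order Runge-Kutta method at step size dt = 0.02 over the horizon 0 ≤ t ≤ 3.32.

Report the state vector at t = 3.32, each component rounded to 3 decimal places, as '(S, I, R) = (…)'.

t=0.000: state=(0.969, 0.031, 0.000)
step 1 (dt=0.02): k1=(-0.084, 0.065, 0.018), k2=(-0.085, 0.067, 0.019), k3=(-0.085, 0.067, 0.019), k4=(-0.087, 0.068, 0.019); state += dt/6·(k1+2k2+2k3+k4)
t=0.020: state=(0.967, 0.032, 0.000)
t=0.040: state=(0.966, 0.034, 0.001)
t=0.060: state=(0.964, 0.035, 0.001)
continuing one RK4 step at a time; state shown every 10 steps (Δt=0.2):
t=0.200: state=(0.948, 0.047, 0.005)
t=0.400: state=(0.918, 0.070, 0.011)
t=0.600: state=(0.876, 0.103, 0.021)
t=0.800: state=(0.817, 0.147, 0.036)
t=1.000: state=(0.742, 0.201, 0.056)
t=1.200: state=(0.653, 0.264, 0.084)
t=1.400: state=(0.554, 0.328, 0.119)
t=1.600: state=(0.454, 0.386, 0.161)
t=1.800: state=(0.361, 0.430, 0.209)
t=2.000: state=(0.282, 0.457, 0.261)
t=2.200: state=(0.218, 0.466, 0.316)
t=2.400: state=(0.168, 0.461, 0.371)
t=2.600: state=(0.131, 0.445, 0.424)
t=2.800: state=(0.103, 0.422, 0.475)
t=3.000: state=(0.082, 0.395, 0.523)
t=3.200: state=(0.066, 0.366, 0.568)
t=3.320: state=(0.059, 0.348, 0.593)

(S, I, R) = (0.059, 0.348, 0.593)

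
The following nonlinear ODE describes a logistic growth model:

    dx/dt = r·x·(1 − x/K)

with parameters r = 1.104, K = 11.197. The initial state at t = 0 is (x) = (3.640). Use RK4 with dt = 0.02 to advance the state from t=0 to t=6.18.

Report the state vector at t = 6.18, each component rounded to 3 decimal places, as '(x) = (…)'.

(x) = (11.172)

t=0.000: state=(3.640)
step 1 (dt=0.02): k1=(2.712), k2=(2.723), k3=(2.723), k4=(2.733); state += dt/6·(k1+2k2+2k3+k4)
t=0.020: state=(3.694)
t=0.040: state=(3.749)
t=0.060: state=(3.805)
continuing one RK4 step at a time; state shown every 10 steps (Δt=0.2):
t=0.200: state=(4.202)
t=0.400: state=(4.795)
t=0.600: state=(5.408)
t=0.800: state=(6.025)
t=1.000: state=(6.632)
t=1.200: state=(7.215)
t=1.400: state=(7.762)
t=1.600: state=(8.264)
t=1.800: state=(8.716)
t=2.000: state=(9.117)
t=2.200: state=(9.465)
t=2.400: state=(9.764)
t=2.600: state=(10.018)
t=2.800: state=(10.232)
t=3.000: state=(10.409)
t=3.200: state=(10.557)
t=3.400: state=(10.678)
t=3.600: state=(10.777)
t=3.800: state=(10.857)
t=4.000: state=(10.923)
t=4.200: state=(10.976)
t=4.400: state=(11.019)
t=4.600: state=(11.054)
t=4.800: state=(11.082)
t=5.000: state=(11.105)
t=5.200: state=(11.123)
t=5.400: state=(11.137)
t=5.600: state=(11.149)
t=5.800: state=(11.159)
t=6.000: state=(11.166)
t=6.180: state=(11.172)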